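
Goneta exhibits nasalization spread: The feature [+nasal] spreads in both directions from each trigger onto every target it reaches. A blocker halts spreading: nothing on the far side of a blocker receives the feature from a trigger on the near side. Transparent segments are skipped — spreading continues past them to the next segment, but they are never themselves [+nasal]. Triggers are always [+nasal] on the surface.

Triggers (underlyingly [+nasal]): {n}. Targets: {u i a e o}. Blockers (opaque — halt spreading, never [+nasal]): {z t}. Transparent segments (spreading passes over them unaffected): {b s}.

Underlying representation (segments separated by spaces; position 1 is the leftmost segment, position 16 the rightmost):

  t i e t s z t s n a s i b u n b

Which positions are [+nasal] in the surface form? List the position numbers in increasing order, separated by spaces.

From /n/ at 9 rightward: 10 /a/ → [+nasal]; 11 /s/ transparent; 12 /i/ → [+nasal]; 13 /b/ transparent; 14 /u/ → [+nasal]; 15 /n/ is itself a trigger — this domain ends here.
From /n/ at 9 leftward: 8 /s/ transparent; 7 /t/ blocks.
From /n/ at 15 rightward: 16 /b/ transparent; word edge.
From /n/ at 15 leftward: 14 /u/ → [+nasal]; 13 /b/ transparent; 12 /i/ → [+nasal]; 11 /s/ transparent; 10 /a/ → [+nasal]; 9 /n/ is itself a trigger — this domain ends here.
Targets with no active source: positions 2 3 stay [-nasal].

9 10 12 14 15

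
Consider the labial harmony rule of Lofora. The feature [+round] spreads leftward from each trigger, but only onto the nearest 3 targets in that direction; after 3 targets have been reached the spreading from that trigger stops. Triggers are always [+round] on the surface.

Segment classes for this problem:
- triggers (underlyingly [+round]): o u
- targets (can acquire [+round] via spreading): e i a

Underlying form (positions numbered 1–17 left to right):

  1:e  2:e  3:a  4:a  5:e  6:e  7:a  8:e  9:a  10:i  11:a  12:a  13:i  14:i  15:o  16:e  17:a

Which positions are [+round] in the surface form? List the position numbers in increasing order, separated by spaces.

12 13 14 15

From /o/ at 15 leftward: 14 /i/ → [+round]; 13 /i/ → [+round]; 12 /a/ → [+round]; bound reached.
Targets with no active source: positions 1 2 3 4 5 6 7 8 9 10 11 16 17 stay [-round].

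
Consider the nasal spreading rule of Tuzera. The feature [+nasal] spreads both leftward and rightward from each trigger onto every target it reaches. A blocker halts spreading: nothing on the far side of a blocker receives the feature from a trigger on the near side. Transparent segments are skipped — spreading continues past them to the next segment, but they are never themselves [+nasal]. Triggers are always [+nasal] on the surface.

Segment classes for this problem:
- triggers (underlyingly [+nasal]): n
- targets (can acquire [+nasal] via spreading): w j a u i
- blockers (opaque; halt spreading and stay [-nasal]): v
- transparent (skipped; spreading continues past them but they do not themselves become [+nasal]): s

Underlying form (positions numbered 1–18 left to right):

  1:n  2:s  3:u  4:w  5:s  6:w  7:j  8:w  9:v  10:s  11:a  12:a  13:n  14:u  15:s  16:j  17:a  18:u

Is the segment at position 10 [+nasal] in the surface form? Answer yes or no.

no

From /n/ at 1 rightward: 2 /s/ transparent; 3 /u/ → [+nasal]; 4 /w/ → [+nasal]; 5 /s/ transparent; 6 /w/ → [+nasal]; 7 /j/ → [+nasal]; 8 /w/ → [+nasal]; 9 /v/ blocks.
From /n/ at 1 leftward: word edge.
From /n/ at 13 rightward: 14 /u/ → [+nasal]; 15 /s/ transparent; 16 /j/ → [+nasal]; 17 /a/ → [+nasal]; 18 /u/ → [+nasal]; word edge.
From /n/ at 13 leftward: 12 /a/ → [+nasal]; 11 /a/ → [+nasal]; 10 /s/ transparent; 9 /v/ blocks.
[+nasal] positions on the surface: 1 3 4 6 7 8 11 12 13 14 16 17 18.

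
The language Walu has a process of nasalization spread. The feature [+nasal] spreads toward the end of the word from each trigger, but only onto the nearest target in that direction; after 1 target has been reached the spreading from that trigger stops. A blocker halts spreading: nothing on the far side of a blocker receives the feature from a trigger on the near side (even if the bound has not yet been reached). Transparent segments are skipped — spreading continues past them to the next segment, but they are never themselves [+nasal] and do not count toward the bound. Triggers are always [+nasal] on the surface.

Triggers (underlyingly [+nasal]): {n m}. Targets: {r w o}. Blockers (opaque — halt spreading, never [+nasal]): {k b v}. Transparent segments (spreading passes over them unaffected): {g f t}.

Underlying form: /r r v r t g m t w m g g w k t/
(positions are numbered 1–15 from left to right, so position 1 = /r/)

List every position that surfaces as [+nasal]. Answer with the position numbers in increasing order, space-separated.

From /m/ at 7 rightward: 8 /t/ transparent; 9 /w/ → [+nasal]; bound reached.
From /m/ at 10 rightward: 11 /g/ transparent; 12 /g/ transparent; 13 /w/ → [+nasal]; bound reached.
Targets with no active source: positions 1 2 4 stay [-nasal].

7 9 10 13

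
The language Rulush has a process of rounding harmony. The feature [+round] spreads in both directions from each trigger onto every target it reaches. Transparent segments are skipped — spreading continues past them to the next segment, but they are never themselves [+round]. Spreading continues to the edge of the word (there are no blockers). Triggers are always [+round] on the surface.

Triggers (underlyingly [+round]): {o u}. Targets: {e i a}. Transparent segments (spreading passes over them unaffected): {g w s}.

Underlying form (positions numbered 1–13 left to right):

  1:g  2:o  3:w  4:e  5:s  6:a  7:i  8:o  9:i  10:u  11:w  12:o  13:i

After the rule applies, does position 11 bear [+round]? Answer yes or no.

no

From /o/ at 2 rightward: 3 /w/ transparent; 4 /e/ → [+round]; 5 /s/ transparent; 6 /a/ → [+round]; 7 /i/ → [+round]; 8 /o/ is itself a trigger — this domain ends here.
From /o/ at 2 leftward: 1 /g/ transparent; word edge.
From /o/ at 8 rightward: 9 /i/ → [+round]; 10 /u/ is itself a trigger — this domain ends here.
From /o/ at 8 leftward: 7 /i/ → [+round]; 6 /a/ → [+round]; 5 /s/ transparent; 4 /e/ → [+round]; 3 /w/ transparent; 2 /o/ is itself a trigger — this domain ends here.
From /u/ at 10 rightward: 11 /w/ transparent; 12 /o/ is itself a trigger — this domain ends here.
From /u/ at 10 leftward: 9 /i/ → [+round]; 8 /o/ is itself a trigger — this domain ends here.
From /o/ at 12 rightward: 13 /i/ → [+round]; word edge.
From /o/ at 12 leftward: 11 /w/ transparent; 10 /u/ is itself a trigger — this domain ends here.
[+round] positions on the surface: 2 4 6 7 8 9 10 12 13.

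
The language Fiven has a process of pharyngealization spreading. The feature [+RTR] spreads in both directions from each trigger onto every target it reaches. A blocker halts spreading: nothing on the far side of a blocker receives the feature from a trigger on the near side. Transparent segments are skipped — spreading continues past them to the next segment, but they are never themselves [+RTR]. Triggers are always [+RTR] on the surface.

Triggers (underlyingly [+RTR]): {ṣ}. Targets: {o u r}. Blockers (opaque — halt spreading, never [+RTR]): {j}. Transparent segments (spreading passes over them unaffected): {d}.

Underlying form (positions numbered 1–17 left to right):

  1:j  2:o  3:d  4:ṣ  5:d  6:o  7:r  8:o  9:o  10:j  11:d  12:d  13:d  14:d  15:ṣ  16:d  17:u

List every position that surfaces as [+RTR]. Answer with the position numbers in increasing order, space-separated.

From /ṣ/ at 4 rightward: 5 /d/ transparent; 6 /o/ → [+RTR]; 7 /r/ → [+RTR]; 8 /o/ → [+RTR]; 9 /o/ → [+RTR]; 10 /j/ blocks.
From /ṣ/ at 4 leftward: 3 /d/ transparent; 2 /o/ → [+RTR]; 1 /j/ blocks.
From /ṣ/ at 15 rightward: 16 /d/ transparent; 17 /u/ → [+RTR]; word edge.
From /ṣ/ at 15 leftward: 14 /d/ transparent; 13 /d/ transparent; 12 /d/ transparent; 11 /d/ transparent; 10 /j/ blocks.

2 4 6 7 8 9 15 17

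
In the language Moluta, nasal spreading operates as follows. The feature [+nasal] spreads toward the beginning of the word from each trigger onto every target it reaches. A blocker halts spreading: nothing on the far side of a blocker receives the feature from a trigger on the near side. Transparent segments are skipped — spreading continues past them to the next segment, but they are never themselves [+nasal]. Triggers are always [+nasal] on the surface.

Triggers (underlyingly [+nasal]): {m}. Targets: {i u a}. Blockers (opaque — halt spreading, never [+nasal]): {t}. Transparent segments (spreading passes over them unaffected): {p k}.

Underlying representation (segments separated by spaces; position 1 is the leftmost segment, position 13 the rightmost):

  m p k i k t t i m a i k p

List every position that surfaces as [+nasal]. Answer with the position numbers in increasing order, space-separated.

1 8 9

From /m/ at 1 leftward: word edge.
From /m/ at 9 leftward: 8 /i/ → [+nasal]; 7 /t/ blocks.
Targets with no active source: positions 4 10 11 stay [-nasal].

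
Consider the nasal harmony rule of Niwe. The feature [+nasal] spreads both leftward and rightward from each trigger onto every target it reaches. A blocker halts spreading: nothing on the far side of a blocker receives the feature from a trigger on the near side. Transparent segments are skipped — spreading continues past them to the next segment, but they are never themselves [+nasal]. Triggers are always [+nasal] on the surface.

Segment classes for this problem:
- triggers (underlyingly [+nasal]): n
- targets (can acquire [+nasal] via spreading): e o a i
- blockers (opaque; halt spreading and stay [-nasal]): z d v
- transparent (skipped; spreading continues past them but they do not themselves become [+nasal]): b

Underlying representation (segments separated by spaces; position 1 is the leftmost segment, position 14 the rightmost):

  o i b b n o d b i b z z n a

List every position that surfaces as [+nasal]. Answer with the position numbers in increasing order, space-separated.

1 2 5 6 13 14

From /n/ at 5 rightward: 6 /o/ → [+nasal]; 7 /d/ blocks.
From /n/ at 5 leftward: 4 /b/ transparent; 3 /b/ transparent; 2 /i/ → [+nasal]; 1 /o/ → [+nasal]; word edge.
From /n/ at 13 rightward: 14 /a/ → [+nasal]; word edge.
From /n/ at 13 leftward: 12 /z/ blocks.
Target with no active source: position 9 stays [-nasal].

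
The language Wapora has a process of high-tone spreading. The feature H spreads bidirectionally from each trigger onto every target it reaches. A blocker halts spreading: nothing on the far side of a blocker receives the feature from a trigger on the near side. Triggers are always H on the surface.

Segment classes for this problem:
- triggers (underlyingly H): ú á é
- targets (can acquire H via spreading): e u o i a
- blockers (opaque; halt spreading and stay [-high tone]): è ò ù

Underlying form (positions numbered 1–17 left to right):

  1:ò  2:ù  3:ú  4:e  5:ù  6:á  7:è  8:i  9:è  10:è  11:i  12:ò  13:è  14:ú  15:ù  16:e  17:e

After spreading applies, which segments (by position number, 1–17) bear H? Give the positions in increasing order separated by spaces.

3 4 6 14

From /ú/ at 3 rightward: 4 /e/ → H; 5 /ù/ blocks.
From /ú/ at 3 leftward: 2 /ù/ blocks.
From /á/ at 6 rightward: 7 /è/ blocks.
From /á/ at 6 leftward: 5 /ù/ blocks.
From /ú/ at 14 rightward: 15 /ù/ blocks.
From /ú/ at 14 leftward: 13 /è/ blocks.
Targets with no active source: positions 8 11 16 17 stay [-high tone].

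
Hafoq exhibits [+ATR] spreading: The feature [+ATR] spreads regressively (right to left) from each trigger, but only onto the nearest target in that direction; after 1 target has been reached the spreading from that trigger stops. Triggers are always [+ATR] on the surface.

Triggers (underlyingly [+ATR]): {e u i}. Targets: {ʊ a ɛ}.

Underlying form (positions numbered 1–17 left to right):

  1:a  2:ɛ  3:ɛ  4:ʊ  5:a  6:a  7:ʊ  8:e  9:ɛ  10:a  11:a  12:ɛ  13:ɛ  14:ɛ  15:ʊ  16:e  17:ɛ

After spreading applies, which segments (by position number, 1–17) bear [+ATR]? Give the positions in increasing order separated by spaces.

7 8 15 16

From /e/ at 8 leftward: 7 /ʊ/ → [+ATR]; bound reached.
From /e/ at 16 leftward: 15 /ʊ/ → [+ATR]; bound reached.
Targets with no active source: positions 1 2 3 4 5 6 9 10 11 12 13 14 17 stay [-ATR].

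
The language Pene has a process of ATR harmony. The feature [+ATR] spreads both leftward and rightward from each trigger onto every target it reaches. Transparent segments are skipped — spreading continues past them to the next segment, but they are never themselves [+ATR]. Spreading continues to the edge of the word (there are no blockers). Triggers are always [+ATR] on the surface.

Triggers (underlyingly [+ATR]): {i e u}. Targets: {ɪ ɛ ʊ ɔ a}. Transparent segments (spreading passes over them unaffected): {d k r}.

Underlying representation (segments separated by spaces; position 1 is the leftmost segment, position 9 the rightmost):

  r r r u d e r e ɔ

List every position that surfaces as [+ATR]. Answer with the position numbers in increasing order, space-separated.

4 6 8 9

From /u/ at 4 rightward: 5 /d/ transparent; 6 /e/ is itself a trigger — this domain ends here.
From /u/ at 4 leftward: 3 /r/ transparent; 2 /r/ transparent; 1 /r/ transparent; word edge.
From /e/ at 6 rightward: 7 /r/ transparent; 8 /e/ is itself a trigger — this domain ends here.
From /e/ at 6 leftward: 5 /d/ transparent; 4 /u/ is itself a trigger — this domain ends here.
From /e/ at 8 rightward: 9 /ɔ/ → [+ATR]; word edge.
From /e/ at 8 leftward: 7 /r/ transparent; 6 /e/ is itself a trigger — this domain ends here.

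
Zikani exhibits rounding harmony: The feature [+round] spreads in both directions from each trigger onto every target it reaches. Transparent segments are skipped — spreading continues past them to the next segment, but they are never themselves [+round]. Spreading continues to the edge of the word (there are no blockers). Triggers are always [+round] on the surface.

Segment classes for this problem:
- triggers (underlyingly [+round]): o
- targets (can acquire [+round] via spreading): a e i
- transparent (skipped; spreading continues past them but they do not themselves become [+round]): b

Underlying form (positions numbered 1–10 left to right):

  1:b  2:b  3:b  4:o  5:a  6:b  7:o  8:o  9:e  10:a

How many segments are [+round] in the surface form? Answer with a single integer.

6

From /o/ at 4 rightward: 5 /a/ → [+round]; 6 /b/ transparent; 7 /o/ is itself a trigger — this domain ends here.
From /o/ at 4 leftward: 3 /b/ transparent; 2 /b/ transparent; 1 /b/ transparent; word edge.
From /o/ at 7 rightward: 8 /o/ is itself a trigger — this domain ends here.
From /o/ at 7 leftward: 6 /b/ transparent; 5 /a/ → [+round]; 4 /o/ is itself a trigger — this domain ends here.
From /o/ at 8 rightward: 9 /e/ → [+round]; 10 /a/ → [+round]; word edge.
From /o/ at 8 leftward: 7 /o/ is itself a trigger — this domain ends here.
[+round] positions on the surface: 4 5 7 8 9 10.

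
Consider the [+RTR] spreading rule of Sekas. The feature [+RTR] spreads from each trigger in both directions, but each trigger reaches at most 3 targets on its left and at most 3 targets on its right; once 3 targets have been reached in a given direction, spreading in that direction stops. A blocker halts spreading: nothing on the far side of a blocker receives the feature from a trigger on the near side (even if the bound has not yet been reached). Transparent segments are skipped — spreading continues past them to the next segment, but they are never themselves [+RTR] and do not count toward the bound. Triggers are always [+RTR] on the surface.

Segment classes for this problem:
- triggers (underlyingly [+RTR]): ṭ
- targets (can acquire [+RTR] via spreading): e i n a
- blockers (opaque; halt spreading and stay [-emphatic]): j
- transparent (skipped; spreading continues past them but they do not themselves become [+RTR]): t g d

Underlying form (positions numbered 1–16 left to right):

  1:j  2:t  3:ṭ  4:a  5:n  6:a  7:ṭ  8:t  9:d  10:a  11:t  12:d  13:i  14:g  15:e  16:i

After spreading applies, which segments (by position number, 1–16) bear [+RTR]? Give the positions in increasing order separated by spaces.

From /ṭ/ at 3 rightward: 4 /a/ → [+RTR]; 5 /n/ → [+RTR]; 6 /a/ → [+RTR]; bound reached.
From /ṭ/ at 3 leftward: 2 /t/ transparent; 1 /j/ blocks.
From /ṭ/ at 7 rightward: 8 /t/ transparent; 9 /d/ transparent; 10 /a/ → [+RTR]; 11 /t/ transparent; 12 /d/ transparent; 13 /i/ → [+RTR]; 14 /g/ transparent; 15 /e/ → [+RTR]; bound reached.
From /ṭ/ at 7 leftward: 6 /a/ → [+RTR]; 5 /n/ → [+RTR]; 4 /a/ → [+RTR]; bound reached.
Target with no active source: position 16 stays [-emphatic].

3 4 5 6 7 10 13 15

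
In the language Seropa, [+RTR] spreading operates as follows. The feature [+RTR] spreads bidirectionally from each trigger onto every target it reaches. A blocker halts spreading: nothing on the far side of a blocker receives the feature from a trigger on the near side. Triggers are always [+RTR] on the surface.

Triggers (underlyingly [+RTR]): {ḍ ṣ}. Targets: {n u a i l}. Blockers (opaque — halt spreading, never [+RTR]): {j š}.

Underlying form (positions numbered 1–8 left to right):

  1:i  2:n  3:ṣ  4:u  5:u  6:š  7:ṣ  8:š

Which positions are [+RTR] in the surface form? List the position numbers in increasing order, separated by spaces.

1 2 3 4 5 7

From /ṣ/ at 3 rightward: 4 /u/ → [+RTR]; 5 /u/ → [+RTR]; 6 /š/ blocks.
From /ṣ/ at 3 leftward: 2 /n/ → [+RTR]; 1 /i/ → [+RTR]; word edge.
From /ṣ/ at 7 rightward: 8 /š/ blocks.
From /ṣ/ at 7 leftward: 6 /š/ blocks.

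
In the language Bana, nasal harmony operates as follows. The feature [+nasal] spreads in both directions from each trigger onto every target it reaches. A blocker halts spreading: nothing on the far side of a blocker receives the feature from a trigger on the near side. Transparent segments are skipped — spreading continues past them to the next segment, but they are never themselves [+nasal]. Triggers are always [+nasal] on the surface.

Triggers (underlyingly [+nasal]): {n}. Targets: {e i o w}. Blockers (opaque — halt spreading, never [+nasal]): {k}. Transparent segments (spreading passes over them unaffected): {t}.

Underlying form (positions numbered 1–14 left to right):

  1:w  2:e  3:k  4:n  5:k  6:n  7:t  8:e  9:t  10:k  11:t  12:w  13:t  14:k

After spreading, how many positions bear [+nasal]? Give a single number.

From /n/ at 4 rightward: 5 /k/ blocks.
From /n/ at 4 leftward: 3 /k/ blocks.
From /n/ at 6 rightward: 7 /t/ transparent; 8 /e/ → [+nasal]; 9 /t/ transparent; 10 /k/ blocks.
From /n/ at 6 leftward: 5 /k/ blocks.
Targets with no active source: positions 1 2 12 stay [-nasal].
[+nasal] positions on the surface: 4 6 8.

3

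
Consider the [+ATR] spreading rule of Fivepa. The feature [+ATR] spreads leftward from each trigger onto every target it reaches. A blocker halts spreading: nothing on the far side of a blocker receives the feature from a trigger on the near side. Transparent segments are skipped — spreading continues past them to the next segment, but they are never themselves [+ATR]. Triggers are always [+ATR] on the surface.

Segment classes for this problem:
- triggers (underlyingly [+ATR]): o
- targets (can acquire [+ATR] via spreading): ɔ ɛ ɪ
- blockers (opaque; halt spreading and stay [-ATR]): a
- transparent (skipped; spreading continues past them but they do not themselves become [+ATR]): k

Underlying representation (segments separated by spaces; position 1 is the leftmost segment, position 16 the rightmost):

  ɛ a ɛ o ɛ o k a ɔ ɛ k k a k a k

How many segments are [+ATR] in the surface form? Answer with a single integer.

From /o/ at 4 leftward: 3 /ɛ/ → [+ATR]; 2 /a/ blocks.
From /o/ at 6 leftward: 5 /ɛ/ → [+ATR]; 4 /o/ is itself a trigger — this domain ends here.
Targets with no active source: positions 1 9 10 stay [-ATR].
[+ATR] positions on the surface: 3 4 5 6.

4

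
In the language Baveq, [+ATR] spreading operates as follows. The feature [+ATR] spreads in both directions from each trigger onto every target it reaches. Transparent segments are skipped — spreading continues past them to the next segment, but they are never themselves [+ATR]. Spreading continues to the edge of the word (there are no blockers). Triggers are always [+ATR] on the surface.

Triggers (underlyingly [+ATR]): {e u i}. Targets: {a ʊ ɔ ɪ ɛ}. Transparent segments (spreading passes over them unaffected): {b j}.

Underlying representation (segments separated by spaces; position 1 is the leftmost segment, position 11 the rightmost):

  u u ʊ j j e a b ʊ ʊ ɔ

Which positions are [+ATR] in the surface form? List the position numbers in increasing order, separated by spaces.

1 2 3 6 7 9 10 11

From /u/ at 1 rightward: 2 /u/ is itself a trigger — this domain ends here.
From /u/ at 1 leftward: word edge.
From /u/ at 2 rightward: 3 /ʊ/ → [+ATR]; 4 /j/ transparent; 5 /j/ transparent; 6 /e/ is itself a trigger — this domain ends here.
From /u/ at 2 leftward: 1 /u/ is itself a trigger — this domain ends here.
From /e/ at 6 rightward: 7 /a/ → [+ATR]; 8 /b/ transparent; 9 /ʊ/ → [+ATR]; 10 /ʊ/ → [+ATR]; 11 /ɔ/ → [+ATR]; word edge.
From /e/ at 6 leftward: 5 /j/ transparent; 4 /j/ transparent; 3 /ʊ/ → [+ATR]; 2 /u/ is itself a trigger — this domain ends here.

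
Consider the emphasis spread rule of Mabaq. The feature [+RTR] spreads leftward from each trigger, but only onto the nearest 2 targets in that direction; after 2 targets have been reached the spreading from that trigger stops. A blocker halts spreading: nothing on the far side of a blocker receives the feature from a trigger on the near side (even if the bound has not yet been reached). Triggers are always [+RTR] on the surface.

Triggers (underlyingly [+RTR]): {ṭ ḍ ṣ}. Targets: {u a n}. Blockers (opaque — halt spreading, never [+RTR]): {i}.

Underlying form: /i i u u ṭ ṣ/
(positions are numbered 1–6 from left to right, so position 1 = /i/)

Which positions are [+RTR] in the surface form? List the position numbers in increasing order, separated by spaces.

3 4 5 6

From /ṭ/ at 5 leftward: 4 /u/ → [+RTR]; 3 /u/ → [+RTR]; bound reached.
From /ṣ/ at 6 leftward: 5 /ṭ/ is itself a trigger — this domain ends here.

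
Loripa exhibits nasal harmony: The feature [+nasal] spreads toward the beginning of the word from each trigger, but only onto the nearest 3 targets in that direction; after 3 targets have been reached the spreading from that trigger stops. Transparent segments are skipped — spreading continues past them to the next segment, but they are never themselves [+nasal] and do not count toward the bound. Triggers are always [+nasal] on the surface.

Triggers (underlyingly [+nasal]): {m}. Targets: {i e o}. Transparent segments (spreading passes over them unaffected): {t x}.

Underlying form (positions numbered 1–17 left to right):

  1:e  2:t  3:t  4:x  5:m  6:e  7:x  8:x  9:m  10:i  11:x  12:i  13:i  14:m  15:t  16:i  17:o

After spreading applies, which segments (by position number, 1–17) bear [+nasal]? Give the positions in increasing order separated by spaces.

From /m/ at 5 leftward: 4 /x/ transparent; 3 /t/ transparent; 2 /t/ transparent; 1 /e/ → [+nasal]; word edge.
From /m/ at 9 leftward: 8 /x/ transparent; 7 /x/ transparent; 6 /e/ → [+nasal]; 5 /m/ is itself a trigger — this domain ends here.
From /m/ at 14 leftward: 13 /i/ → [+nasal]; 12 /i/ → [+nasal]; 11 /x/ transparent; 10 /i/ → [+nasal]; bound reached.
Targets with no active source: positions 16 17 stay [-nasal].

1 5 6 9 10 12 13 14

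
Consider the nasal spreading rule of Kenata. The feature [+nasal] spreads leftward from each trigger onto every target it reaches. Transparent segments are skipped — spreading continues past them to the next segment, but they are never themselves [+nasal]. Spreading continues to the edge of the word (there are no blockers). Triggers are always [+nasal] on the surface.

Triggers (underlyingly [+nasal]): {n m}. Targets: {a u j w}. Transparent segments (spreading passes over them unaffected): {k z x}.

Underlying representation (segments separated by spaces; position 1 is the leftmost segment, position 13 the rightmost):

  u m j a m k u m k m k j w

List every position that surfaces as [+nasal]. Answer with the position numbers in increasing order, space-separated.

1 2 3 4 5 7 8 10

From /m/ at 2 leftward: 1 /u/ → [+nasal]; word edge.
From /m/ at 5 leftward: 4 /a/ → [+nasal]; 3 /j/ → [+nasal]; 2 /m/ is itself a trigger — this domain ends here.
From /m/ at 8 leftward: 7 /u/ → [+nasal]; 6 /k/ transparent; 5 /m/ is itself a trigger — this domain ends here.
From /m/ at 10 leftward: 9 /k/ transparent; 8 /m/ is itself a trigger — this domain ends here.
Targets with no active source: positions 12 13 stay [-nasal].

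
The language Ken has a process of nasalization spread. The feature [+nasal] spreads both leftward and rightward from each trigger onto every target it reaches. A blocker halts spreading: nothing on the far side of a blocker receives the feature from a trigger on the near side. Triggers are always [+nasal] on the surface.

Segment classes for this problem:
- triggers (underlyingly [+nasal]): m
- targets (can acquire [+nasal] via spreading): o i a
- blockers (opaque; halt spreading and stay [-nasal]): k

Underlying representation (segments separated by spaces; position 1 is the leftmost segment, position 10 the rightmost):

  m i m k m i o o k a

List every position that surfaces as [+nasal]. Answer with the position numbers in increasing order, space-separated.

From /m/ at 1 rightward: 2 /i/ → [+nasal]; 3 /m/ is itself a trigger — this domain ends here.
From /m/ at 1 leftward: word edge.
From /m/ at 3 rightward: 4 /k/ blocks.
From /m/ at 3 leftward: 2 /i/ → [+nasal]; 1 /m/ is itself a trigger — this domain ends here.
From /m/ at 5 rightward: 6 /i/ → [+nasal]; 7 /o/ → [+nasal]; 8 /o/ → [+nasal]; 9 /k/ blocks.
From /m/ at 5 leftward: 4 /k/ blocks.
Target with no active source: position 10 stays [-nasal].

1 2 3 5 6 7 8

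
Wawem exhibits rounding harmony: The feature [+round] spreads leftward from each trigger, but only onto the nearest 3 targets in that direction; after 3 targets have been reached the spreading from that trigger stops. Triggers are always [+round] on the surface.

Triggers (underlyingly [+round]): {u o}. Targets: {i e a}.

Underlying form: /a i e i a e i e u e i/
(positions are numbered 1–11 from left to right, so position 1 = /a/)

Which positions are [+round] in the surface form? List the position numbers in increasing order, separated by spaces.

6 7 8 9

From /u/ at 9 leftward: 8 /e/ → [+round]; 7 /i/ → [+round]; 6 /e/ → [+round]; bound reached.
Targets with no active source: positions 1 2 3 4 5 10 11 stay [-round].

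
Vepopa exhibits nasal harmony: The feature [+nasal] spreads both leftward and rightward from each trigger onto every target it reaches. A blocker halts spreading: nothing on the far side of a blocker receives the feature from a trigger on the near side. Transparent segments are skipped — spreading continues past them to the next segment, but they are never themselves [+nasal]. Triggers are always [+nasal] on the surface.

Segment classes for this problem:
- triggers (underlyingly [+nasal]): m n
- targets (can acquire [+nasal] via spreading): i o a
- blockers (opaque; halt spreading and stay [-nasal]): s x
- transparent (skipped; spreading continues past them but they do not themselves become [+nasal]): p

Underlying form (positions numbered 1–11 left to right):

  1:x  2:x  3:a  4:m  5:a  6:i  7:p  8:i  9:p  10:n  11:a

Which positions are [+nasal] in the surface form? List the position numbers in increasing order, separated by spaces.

From /m/ at 4 rightward: 5 /a/ → [+nasal]; 6 /i/ → [+nasal]; 7 /p/ transparent; 8 /i/ → [+nasal]; 9 /p/ transparent; 10 /n/ is itself a trigger — this domain ends here.
From /m/ at 4 leftward: 3 /a/ → [+nasal]; 2 /x/ blocks.
From /n/ at 10 rightward: 11 /a/ → [+nasal]; word edge.
From /n/ at 10 leftward: 9 /p/ transparent; 8 /i/ → [+nasal]; 7 /p/ transparent; 6 /i/ → [+nasal]; 5 /a/ → [+nasal]; 4 /m/ is itself a trigger — this domain ends here.

3 4 5 6 8 10 11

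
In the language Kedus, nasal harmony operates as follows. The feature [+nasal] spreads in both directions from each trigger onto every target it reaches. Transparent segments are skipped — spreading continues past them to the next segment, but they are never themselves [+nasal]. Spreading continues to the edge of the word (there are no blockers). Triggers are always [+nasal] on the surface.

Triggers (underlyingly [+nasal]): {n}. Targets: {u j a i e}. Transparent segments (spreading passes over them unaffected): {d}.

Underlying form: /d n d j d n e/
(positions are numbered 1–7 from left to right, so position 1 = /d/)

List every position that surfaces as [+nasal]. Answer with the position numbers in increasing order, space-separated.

2 4 6 7

From /n/ at 2 rightward: 3 /d/ transparent; 4 /j/ → [+nasal]; 5 /d/ transparent; 6 /n/ is itself a trigger — this domain ends here.
From /n/ at 2 leftward: 1 /d/ transparent; word edge.
From /n/ at 6 rightward: 7 /e/ → [+nasal]; word edge.
From /n/ at 6 leftward: 5 /d/ transparent; 4 /j/ → [+nasal]; 3 /d/ transparent; 2 /n/ is itself a trigger — this domain ends here.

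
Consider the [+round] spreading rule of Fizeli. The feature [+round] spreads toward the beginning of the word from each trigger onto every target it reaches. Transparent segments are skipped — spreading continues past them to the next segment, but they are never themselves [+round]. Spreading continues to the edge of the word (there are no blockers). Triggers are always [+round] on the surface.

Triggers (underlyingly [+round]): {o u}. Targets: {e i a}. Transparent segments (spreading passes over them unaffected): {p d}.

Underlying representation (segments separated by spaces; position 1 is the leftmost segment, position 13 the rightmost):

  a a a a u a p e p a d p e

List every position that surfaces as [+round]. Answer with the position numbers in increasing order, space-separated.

1 2 3 4 5

From /u/ at 5 leftward: 4 /a/ → [+round]; 3 /a/ → [+round]; 2 /a/ → [+round]; 1 /a/ → [+round]; word edge.
Targets with no active source: positions 6 8 10 13 stay [-round].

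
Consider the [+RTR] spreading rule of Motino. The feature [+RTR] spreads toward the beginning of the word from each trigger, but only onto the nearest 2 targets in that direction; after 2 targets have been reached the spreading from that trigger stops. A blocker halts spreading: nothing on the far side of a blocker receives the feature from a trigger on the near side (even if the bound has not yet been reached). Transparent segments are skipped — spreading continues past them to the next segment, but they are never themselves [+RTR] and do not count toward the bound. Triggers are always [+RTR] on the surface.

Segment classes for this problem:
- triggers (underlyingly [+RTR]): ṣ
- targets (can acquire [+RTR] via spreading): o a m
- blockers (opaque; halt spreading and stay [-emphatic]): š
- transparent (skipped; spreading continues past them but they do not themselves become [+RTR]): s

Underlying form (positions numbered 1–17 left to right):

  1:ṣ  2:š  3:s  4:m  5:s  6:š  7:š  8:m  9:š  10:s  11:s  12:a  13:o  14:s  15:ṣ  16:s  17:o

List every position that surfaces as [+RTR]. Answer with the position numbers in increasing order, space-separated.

1 12 13 15

From /ṣ/ at 1 leftward: word edge.
From /ṣ/ at 15 leftward: 14 /s/ transparent; 13 /o/ → [+RTR]; 12 /a/ → [+RTR]; bound reached.
Targets with no active source: positions 4 8 17 stay [-emphatic].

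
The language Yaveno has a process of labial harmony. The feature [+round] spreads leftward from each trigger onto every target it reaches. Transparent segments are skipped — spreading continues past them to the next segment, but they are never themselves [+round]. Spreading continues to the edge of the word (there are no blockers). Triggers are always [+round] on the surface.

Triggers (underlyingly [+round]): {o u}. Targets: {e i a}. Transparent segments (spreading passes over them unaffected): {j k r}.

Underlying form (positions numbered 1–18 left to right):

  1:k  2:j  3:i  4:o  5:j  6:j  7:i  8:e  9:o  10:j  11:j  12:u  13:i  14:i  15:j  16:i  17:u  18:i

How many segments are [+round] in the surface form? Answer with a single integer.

10

From /o/ at 4 leftward: 3 /i/ → [+round]; 2 /j/ transparent; 1 /k/ transparent; word edge.
From /o/ at 9 leftward: 8 /e/ → [+round]; 7 /i/ → [+round]; 6 /j/ transparent; 5 /j/ transparent; 4 /o/ is itself a trigger — this domain ends here.
From /u/ at 12 leftward: 11 /j/ transparent; 10 /j/ transparent; 9 /o/ is itself a trigger — this domain ends here.
From /u/ at 17 leftward: 16 /i/ → [+round]; 15 /j/ transparent; 14 /i/ → [+round]; 13 /i/ → [+round]; 12 /u/ is itself a trigger — this domain ends here.
Target with no active source: position 18 stays [-round].
[+round] positions on the surface: 3 4 7 8 9 12 13 14 16 17.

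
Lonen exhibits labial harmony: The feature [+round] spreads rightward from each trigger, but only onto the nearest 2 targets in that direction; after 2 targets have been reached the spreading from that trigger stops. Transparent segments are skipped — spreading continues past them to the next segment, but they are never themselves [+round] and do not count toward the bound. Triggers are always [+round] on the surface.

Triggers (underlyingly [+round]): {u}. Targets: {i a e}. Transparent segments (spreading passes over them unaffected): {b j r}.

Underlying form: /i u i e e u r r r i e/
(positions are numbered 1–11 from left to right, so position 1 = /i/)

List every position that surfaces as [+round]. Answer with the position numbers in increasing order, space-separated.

From /u/ at 2 rightward: 3 /i/ → [+round]; 4 /e/ → [+round]; bound reached.
From /u/ at 6 rightward: 7 /r/ transparent; 8 /r/ transparent; 9 /r/ transparent; 10 /i/ → [+round]; 11 /e/ → [+round]; bound reached.
Targets with no active source: positions 1 5 stay [-round].

2 3 4 6 10 11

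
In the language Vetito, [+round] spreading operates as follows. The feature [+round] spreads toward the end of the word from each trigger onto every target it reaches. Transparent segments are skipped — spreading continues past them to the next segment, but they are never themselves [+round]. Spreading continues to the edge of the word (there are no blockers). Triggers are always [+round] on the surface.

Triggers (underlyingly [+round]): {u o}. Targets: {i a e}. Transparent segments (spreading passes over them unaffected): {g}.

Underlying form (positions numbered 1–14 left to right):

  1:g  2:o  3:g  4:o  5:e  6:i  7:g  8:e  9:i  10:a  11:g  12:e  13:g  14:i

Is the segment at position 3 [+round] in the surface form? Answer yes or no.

From /o/ at 2 rightward: 3 /g/ transparent; 4 /o/ is itself a trigger — this domain ends here.
From /o/ at 4 rightward: 5 /e/ → [+round]; 6 /i/ → [+round]; 7 /g/ transparent; 8 /e/ → [+round]; 9 /i/ → [+round]; 10 /a/ → [+round]; 11 /g/ transparent; 12 /e/ → [+round]; 13 /g/ transparent; 14 /i/ → [+round]; word edge.
[+round] positions on the surface: 2 4 5 6 8 9 10 12 14.

no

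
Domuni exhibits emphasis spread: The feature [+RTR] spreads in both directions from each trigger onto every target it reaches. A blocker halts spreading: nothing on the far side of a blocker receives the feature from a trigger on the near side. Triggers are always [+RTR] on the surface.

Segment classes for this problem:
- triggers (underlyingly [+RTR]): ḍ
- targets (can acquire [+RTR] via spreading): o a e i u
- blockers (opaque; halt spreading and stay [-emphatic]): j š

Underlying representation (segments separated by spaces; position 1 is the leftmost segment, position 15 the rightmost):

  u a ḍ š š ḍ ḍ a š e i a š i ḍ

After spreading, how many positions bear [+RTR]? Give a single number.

From /ḍ/ at 3 rightward: 4 /š/ blocks.
From /ḍ/ at 3 leftward: 2 /a/ → [+RTR]; 1 /u/ → [+RTR]; word edge.
From /ḍ/ at 6 rightward: 7 /ḍ/ is itself a trigger — this domain ends here.
From /ḍ/ at 6 leftward: 5 /š/ blocks.
From /ḍ/ at 7 rightward: 8 /a/ → [+RTR]; 9 /š/ blocks.
From /ḍ/ at 7 leftward: 6 /ḍ/ is itself a trigger — this domain ends here.
From /ḍ/ at 15 rightward: word edge.
From /ḍ/ at 15 leftward: 14 /i/ → [+RTR]; 13 /š/ blocks.
Targets with no active source: positions 10 11 12 stay [-emphatic].
[+RTR] positions on the surface: 1 2 3 6 7 8 14 15.

8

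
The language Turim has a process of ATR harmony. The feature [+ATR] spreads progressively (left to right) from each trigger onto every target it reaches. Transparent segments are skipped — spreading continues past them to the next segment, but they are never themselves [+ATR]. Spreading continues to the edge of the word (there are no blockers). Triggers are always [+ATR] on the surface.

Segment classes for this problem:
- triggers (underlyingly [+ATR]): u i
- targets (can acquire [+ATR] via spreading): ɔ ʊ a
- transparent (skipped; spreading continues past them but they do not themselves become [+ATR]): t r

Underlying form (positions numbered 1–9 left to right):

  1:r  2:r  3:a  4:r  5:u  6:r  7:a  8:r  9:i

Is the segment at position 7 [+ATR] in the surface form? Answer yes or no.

From /u/ at 5 rightward: 6 /r/ transparent; 7 /a/ → [+ATR]; 8 /r/ transparent; 9 /i/ is itself a trigger — this domain ends here.
From /i/ at 9 rightward: word edge.
Target with no active source: position 3 stays [-ATR].
[+ATR] positions on the surface: 5 7 9.

yes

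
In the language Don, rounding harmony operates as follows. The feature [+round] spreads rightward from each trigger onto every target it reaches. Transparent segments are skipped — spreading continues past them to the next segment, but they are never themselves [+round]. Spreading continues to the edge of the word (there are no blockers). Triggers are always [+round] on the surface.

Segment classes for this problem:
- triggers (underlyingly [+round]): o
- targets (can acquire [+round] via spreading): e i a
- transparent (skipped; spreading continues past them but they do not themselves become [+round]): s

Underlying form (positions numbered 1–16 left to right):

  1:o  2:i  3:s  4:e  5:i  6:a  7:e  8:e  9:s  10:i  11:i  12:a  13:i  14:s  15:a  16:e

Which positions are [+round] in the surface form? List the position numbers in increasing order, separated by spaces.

1 2 4 5 6 7 8 10 11 12 13 15 16

From /o/ at 1 rightward: 2 /i/ → [+round]; 3 /s/ transparent; 4 /e/ → [+round]; 5 /i/ → [+round]; 6 /a/ → [+round]; 7 /e/ → [+round]; 8 /e/ → [+round]; 9 /s/ transparent; 10 /i/ → [+round]; 11 /i/ → [+round]; 12 /a/ → [+round]; 13 /i/ → [+round]; 14 /s/ transparent; 15 /a/ → [+round]; 16 /e/ → [+round]; word edge.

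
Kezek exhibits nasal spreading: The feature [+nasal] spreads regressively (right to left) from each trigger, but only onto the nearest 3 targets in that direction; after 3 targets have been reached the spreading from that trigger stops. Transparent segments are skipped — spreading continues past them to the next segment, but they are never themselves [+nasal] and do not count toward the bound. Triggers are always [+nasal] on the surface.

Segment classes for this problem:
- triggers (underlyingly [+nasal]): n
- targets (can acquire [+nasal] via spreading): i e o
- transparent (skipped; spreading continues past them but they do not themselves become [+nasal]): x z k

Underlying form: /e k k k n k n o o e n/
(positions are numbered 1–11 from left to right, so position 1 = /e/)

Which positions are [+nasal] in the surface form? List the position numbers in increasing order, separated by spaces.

1 5 7 8 9 10 11

From /n/ at 5 leftward: 4 /k/ transparent; 3 /k/ transparent; 2 /k/ transparent; 1 /e/ → [+nasal]; word edge.
From /n/ at 7 leftward: 6 /k/ transparent; 5 /n/ is itself a trigger — this domain ends here.
From /n/ at 11 leftward: 10 /e/ → [+nasal]; 9 /o/ → [+nasal]; 8 /o/ → [+nasal]; bound reached.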